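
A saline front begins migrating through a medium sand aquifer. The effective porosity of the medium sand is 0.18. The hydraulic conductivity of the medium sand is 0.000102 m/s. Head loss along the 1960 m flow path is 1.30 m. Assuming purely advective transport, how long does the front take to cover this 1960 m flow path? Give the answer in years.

Convert K: 0.000102 m/s × 86400 = 8.813 m/day.
Hydraulic gradient i = Δh / L = 1.30 / 1960 = 0.0006633.
Darcy flux q = K · i = 8.813 × 0.0006633 = 0.005845 m/day.
Seepage velocity v = q / n_e = 0.005845 / 0.18 = 0.03247 m/day.
Travel time t = L / v = 1960 / 0.03247 = 60357 days = 165.2 years.

165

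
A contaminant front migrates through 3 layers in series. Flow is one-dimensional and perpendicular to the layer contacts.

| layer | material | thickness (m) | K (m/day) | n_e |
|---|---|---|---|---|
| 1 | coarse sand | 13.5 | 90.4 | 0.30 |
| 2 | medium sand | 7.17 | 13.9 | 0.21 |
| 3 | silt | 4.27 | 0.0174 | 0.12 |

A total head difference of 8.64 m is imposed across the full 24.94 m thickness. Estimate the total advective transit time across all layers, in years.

With flow normal to the layers, continuity requires the same specific discharge q through every layer.
Σ(b_i/K_i) = 13.5/90.4 + 7.17/13.9 + 4.27/0.0174 = 246.1 d.
q = Δh / Σ(b_i/K_i) = 8.64 / 246.1 = 0.03511 m/day.
In each layer the seepage velocity is v_i = q/n_i, so the layer transit time is t_i = b_i·n_i / q:
  layer 1 (coarse sand): t_1 = 13.5 × 0.30 / 0.03511 = 115.3 d
  layer 2 (medium sand): t_2 = 7.17 × 0.21 / 0.03511 = 42.88 d
  layer 3 (silt): t_3 = 4.27 × 0.12 / 0.03511 = 14.59 d
Total t = Σ t_i = 172.8 days = 0.4732 years.

0.473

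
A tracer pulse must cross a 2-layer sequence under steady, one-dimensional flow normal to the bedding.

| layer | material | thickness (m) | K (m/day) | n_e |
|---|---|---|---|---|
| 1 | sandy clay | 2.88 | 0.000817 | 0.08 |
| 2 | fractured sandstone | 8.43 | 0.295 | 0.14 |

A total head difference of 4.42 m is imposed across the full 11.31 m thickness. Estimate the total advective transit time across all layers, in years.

3.11

With flow normal to the layers, continuity requires the same specific discharge q through every layer.
Σ(b_i/K_i) = 2.88/0.000817 + 8.43/0.295 = 3554 d.
q = Δh / Σ(b_i/K_i) = 4.42 / 3554 = 0.001244 m/day.
In each layer the seepage velocity is v_i = q/n_i, so the layer transit time is t_i = b_i·n_i / q:
  layer 1 (sandy clay): t_1 = 2.88 × 0.08 / 0.001244 = 185.2 d
  layer 2 (fractured sandstone): t_2 = 8.43 × 0.14 / 0.001244 = 948.9 d
Total t = Σ t_i = 1134 days = 3.105 years.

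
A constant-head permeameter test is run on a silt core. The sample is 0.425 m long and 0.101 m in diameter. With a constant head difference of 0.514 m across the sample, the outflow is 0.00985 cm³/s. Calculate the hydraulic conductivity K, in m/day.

0.0878

Cross-sectional area A = π·(d/2)² = π × (0.101/2)² = 0.008012 m².
Convert discharge: 0.00985 cm³/s = 9.850e-09 m³/s.
Darcy's law rearranged: K = Q·L / (A·Δh) = 9.850e-09 × 0.425 / (0.008012 × 0.514) = 1.017e-06 m/s = 0.08783 m/day.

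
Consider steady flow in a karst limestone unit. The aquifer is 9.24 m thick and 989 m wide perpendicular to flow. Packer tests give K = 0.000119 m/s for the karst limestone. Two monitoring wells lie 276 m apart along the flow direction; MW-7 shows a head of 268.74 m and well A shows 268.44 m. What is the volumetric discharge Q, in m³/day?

Convert K: 0.000119 m/s × 86400 = 10.28 m/day.
Cross-sectional area A = 989 × 9.24 = 9138 m².
Hydraulic gradient i = (268.74 − 268.44) / 276 = 0.3 / 276 = 0.001087.
Darcy's law: Q = K · A · i = 10.28 × 9138 × 0.001087 = 102.1 m³/day.

102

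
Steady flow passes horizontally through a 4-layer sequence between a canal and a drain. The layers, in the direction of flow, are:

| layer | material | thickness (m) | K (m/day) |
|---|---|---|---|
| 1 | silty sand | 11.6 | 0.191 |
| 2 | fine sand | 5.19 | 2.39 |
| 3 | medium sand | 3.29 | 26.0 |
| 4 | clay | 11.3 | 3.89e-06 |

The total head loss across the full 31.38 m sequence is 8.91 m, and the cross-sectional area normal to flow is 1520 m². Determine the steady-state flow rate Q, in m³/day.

Flow is perpendicular to layering, so the layers act in series and the equivalent K is the thickness-weighted harmonic mean.
Total thickness L = 11.6 + 5.19 + 3.29 + 11.3 = 31.38 m.
Σ(b_i/K_i) = 11.6/0.191 + 5.19/2.39 + 3.29/26.0 + 11.3/3.89e-06 = 2.905e+06 d.
K_eq = L / Σ(b_i/K_i) = 31.38 / 2.905e+06 = 1.080e-05 m/day.
Q = K_eq · A · (Δh/L) = 1.080e-05 × 1520 × (8.91/31.38) = 0.004662 m³/day.

0.00466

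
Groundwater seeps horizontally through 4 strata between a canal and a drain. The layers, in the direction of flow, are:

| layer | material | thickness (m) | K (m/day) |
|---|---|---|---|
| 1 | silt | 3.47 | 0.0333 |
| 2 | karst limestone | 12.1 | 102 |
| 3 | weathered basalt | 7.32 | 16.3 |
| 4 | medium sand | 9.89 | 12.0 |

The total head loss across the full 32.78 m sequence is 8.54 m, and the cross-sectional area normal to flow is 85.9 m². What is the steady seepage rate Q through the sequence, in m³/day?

6.95

Flow is perpendicular to layering, so the layers act in series and the equivalent K is the thickness-weighted harmonic mean.
Total thickness L = 3.47 + 12.1 + 7.32 + 9.89 = 32.78 m.
Σ(b_i/K_i) = 3.47/0.0333 + 12.1/102 + 7.32/16.3 + 9.89/12.0 = 105.6 d.
K_eq = L / Σ(b_i/K_i) = 32.78 / 105.6 = 0.3104 m/day.
Q = K_eq · A · (Δh/L) = 0.3104 × 85.9 × (8.54/32.78) = 6.947 m³/day.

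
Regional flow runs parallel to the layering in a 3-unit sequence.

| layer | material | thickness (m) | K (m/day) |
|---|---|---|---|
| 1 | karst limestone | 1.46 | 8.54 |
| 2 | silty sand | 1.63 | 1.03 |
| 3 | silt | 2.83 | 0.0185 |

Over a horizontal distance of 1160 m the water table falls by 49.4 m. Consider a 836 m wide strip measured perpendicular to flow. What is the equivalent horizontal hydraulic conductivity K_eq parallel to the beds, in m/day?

Flow is parallel to layering, so each bed carries its own Darcy discharge and the transmissivities add.
Σ(K_i·b_i) = 8.54×1.46 + 1.03×1.63 + 0.0185×2.83 = 14.20 m²/day.
Total thickness b = 5.920 m, so K_eq = Σ(K_i·b_i)/b = 2.399 m/day.

2.40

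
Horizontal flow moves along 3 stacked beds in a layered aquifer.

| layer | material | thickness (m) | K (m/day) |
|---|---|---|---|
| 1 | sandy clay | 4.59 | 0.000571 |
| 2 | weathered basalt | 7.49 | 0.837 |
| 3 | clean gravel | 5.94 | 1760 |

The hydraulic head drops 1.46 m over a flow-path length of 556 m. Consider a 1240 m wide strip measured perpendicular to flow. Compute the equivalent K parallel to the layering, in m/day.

581

Flow is parallel to layering, so each bed carries its own Darcy discharge and the transmissivities add.
Σ(K_i·b_i) = 0.000571×4.59 + 0.837×7.49 + 1760×5.94 = 10461 m²/day.
Total thickness b = 18.02 m, so K_eq = Σ(K_i·b_i)/b = 580.5 m/day.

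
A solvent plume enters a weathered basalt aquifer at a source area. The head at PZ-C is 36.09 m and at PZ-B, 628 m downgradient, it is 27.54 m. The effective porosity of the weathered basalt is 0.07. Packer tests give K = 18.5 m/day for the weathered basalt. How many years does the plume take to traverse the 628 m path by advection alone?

Hydraulic gradient i = (36.09 − 27.54) / 628 = 8.55 / 628 = 0.01361.
Darcy flux q = K · i = 18.50 × 0.01361 = 0.2519 m/day.
Seepage velocity v = q / n_e = 0.2519 / 0.07 = 3.598 m/day.
Travel time t = L / v = 628 / 3.598 = 174.5 days = 0.4778 years.

0.478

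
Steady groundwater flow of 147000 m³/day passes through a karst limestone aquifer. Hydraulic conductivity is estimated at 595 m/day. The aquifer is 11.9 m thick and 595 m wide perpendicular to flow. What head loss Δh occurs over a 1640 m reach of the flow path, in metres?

57.2

Cross-sectional area A = 595 × 11.9 = 7080 m².
From Q = K·A·i, i = Q / (K·A) = 147000 / (595.0 × 7080) = 0.03489.
Head loss Δh = i · L = 0.03489 × 1640 = 57.22 m.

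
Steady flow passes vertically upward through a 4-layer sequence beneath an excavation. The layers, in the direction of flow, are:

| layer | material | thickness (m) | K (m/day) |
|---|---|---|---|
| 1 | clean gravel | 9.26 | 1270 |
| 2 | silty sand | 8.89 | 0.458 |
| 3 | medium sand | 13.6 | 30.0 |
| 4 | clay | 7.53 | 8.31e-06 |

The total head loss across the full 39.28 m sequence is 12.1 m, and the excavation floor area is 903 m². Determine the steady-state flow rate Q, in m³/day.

0.0121

Flow is perpendicular to layering, so the layers act in series and the equivalent K is the thickness-weighted harmonic mean.
Total thickness L = 9.26 + 8.89 + 13.6 + 7.53 = 39.28 m.
Σ(b_i/K_i) = 9.26/1270 + 8.89/0.458 + 13.6/30.0 + 7.53/8.31e-06 = 9.062e+05 d.
K_eq = L / Σ(b_i/K_i) = 39.28 / 9.062e+05 = 4.335e-05 m/day.
Q = K_eq · A · (Δh/L) = 4.335e-05 × 903 × (12.1/39.28) = 0.01206 m³/day.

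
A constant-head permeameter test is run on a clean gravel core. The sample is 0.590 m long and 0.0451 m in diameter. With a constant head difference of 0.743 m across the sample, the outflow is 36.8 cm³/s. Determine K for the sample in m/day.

Cross-sectional area A = π·(d/2)² = π × (0.0451/2)² = 0.001598 m².
Convert discharge: 36.8 cm³/s = 3.680e-05 m³/s.
Darcy's law rearranged: K = Q·L / (A·Δh) = 3.680e-05 × 0.590 / (0.001598 × 0.743) = 0.01829 m/s = 1580 m/day.

1580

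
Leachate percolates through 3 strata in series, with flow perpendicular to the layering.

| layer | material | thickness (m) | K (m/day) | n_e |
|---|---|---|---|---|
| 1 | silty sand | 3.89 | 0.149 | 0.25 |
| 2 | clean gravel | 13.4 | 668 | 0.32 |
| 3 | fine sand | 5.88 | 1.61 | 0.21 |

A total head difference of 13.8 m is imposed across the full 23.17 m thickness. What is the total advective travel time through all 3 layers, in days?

With flow normal to the layers, continuity requires the same specific discharge q through every layer.
Σ(b_i/K_i) = 3.89/0.149 + 13.4/668 + 5.88/1.61 = 29.78 d.
q = Δh / Σ(b_i/K_i) = 13.8 / 29.78 = 0.4634 m/day.
In each layer the seepage velocity is v_i = q/n_i, so the layer transit time is t_i = b_i·n_i / q:
  layer 1 (silty sand): t_1 = 3.89 × 0.25 / 0.4634 = 2.099 d
  layer 2 (clean gravel): t_2 = 13.4 × 0.32 / 0.4634 = 9.253 d
  layer 3 (fine sand): t_3 = 5.88 × 0.21 / 0.4634 = 2.665 d
Total t = Σ t_i = 14.02 days.

14.0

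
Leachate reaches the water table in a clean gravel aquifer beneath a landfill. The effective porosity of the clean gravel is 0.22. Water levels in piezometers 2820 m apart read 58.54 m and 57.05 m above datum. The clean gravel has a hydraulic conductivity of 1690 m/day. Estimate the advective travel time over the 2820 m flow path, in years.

1.90

Hydraulic gradient i = (58.54 − 57.05) / 2820 = 1.49 / 2820 = 0.0005284.
Darcy flux q = K · i = 1690 × 0.0005284 = 0.8929 m/day.
Seepage velocity v = q / n_e = 0.8929 / 0.22 = 4.059 m/day.
Travel time t = L / v = 2820 / 4.059 = 694.8 days = 1.902 years.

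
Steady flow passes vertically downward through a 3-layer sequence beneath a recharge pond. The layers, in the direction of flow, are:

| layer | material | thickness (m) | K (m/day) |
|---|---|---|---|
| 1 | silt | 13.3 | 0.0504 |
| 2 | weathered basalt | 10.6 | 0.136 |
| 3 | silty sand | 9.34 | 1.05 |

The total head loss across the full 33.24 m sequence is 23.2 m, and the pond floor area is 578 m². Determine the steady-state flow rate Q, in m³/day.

38.2

Flow is perpendicular to layering, so the layers act in series and the equivalent K is the thickness-weighted harmonic mean.
Total thickness L = 13.3 + 10.6 + 9.34 = 33.24 m.
Σ(b_i/K_i) = 13.3/0.0504 + 10.6/0.136 + 9.34/1.05 = 350.7 d.
K_eq = L / Σ(b_i/K_i) = 33.24 / 350.7 = 0.09478 m/day.
Q = K_eq · A · (Δh/L) = 0.09478 × 578 × (23.2/33.24) = 38.23 m³/day.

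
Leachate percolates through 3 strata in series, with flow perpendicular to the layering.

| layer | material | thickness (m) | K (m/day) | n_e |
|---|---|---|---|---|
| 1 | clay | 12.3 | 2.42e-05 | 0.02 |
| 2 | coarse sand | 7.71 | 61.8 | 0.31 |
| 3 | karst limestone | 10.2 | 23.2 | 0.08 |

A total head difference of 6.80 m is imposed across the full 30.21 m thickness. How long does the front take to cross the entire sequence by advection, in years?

706

With flow normal to the layers, continuity requires the same specific discharge q through every layer.
Σ(b_i/K_i) = 12.3/2.42e-05 + 7.71/61.8 + 10.2/23.2 = 5.083e+05 d.
q = Δh / Σ(b_i/K_i) = 6.80 / 5.083e+05 = 1.338e-05 m/day.
In each layer the seepage velocity is v_i = q/n_i, so the layer transit time is t_i = b_i·n_i / q:
  layer 1 (clay): t_1 = 12.3 × 0.02 / 1.338e-05 = 18387 d
  layer 2 (coarse sand): t_2 = 7.71 × 0.31 / 1.338e-05 = 1.786e+05 d
  layer 3 (karst limestone): t_3 = 10.2 × 0.08 / 1.338e-05 = 60992 d
Total t = Σ t_i = 2.580e+05 days = 706.4 years.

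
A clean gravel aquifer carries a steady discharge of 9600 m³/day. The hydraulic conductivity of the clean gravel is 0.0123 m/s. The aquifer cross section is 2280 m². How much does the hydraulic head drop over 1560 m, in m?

Convert K: 0.0123 m/s × 86400 = 1063 m/day.
From Q = K·A·i, i = Q / (K·A) = 9600 / (1063 × 2280) = 0.003962.
Head loss Δh = i · L = 0.003962 × 1560 = 6.181 m.

6.18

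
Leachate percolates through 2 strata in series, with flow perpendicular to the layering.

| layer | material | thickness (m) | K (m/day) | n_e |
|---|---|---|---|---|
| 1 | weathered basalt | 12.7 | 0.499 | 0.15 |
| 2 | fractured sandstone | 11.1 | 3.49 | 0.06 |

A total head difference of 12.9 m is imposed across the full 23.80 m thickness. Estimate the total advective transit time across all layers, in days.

5.71

With flow normal to the layers, continuity requires the same specific discharge q through every layer.
Σ(b_i/K_i) = 12.7/0.499 + 11.1/3.49 = 28.63 d.
q = Δh / Σ(b_i/K_i) = 12.9 / 28.63 = 0.4506 m/day.
In each layer the seepage velocity is v_i = q/n_i, so the layer transit time is t_i = b_i·n_i / q:
  layer 1 (weathered basalt): t_1 = 12.7 × 0.15 / 0.4506 = 4.228 d
  layer 2 (fractured sandstone): t_2 = 11.1 × 0.06 / 0.4506 = 1.478 d
Total t = Σ t_i = 5.706 days.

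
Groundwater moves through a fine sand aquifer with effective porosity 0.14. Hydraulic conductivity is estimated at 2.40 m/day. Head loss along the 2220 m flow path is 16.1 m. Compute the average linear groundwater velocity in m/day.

Hydraulic gradient i = Δh / L = 16.1 / 2220 = 0.007252.
Darcy flux q = K · i = 2.400 × 0.007252 = 0.01741 m/day.
Seepage velocity v = q / n_e = 0.01741 / 0.14 = 0.1243 m/day.

0.124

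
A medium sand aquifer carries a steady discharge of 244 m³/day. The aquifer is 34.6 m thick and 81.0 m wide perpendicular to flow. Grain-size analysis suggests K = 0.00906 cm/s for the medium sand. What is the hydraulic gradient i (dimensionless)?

Convert K: 0.00906 cm/s × 864 = 7.828 m/day.
Cross-sectional area A = 81.0 × 34.6 = 2803 m².
From Q = K·A·i, i = Q / (K·A) = 244 / (7.828 × 2803) = 0.01112.

0.0111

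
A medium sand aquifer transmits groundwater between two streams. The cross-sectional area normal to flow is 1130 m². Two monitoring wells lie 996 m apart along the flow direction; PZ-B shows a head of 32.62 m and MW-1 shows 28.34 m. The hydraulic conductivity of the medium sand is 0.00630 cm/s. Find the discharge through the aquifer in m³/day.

Convert K: 0.00630 cm/s × 864 = 5.443 m/day.
Hydraulic gradient i = (32.62 − 28.34) / 996 = 4.28 / 996 = 0.004297.
Darcy's law: Q = K · A · i = 5.443 × 1130 × 0.004297 = 26.43 m³/day.

26.4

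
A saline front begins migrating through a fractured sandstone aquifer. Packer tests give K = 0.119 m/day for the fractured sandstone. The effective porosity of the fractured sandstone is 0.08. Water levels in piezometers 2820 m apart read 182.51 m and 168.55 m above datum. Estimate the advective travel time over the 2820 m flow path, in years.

1050

Hydraulic gradient i = (182.51 − 168.55) / 2820 = 13.96 / 2820 = 0.004950.
Darcy flux q = K · i = 0.1190 × 0.004950 = 0.0005891 m/day.
Seepage velocity v = q / n_e = 0.0005891 / 0.08 = 0.007364 m/day.
Travel time t = L / v = 2820 / 0.007364 = 3.830e+05 days = 1048 years.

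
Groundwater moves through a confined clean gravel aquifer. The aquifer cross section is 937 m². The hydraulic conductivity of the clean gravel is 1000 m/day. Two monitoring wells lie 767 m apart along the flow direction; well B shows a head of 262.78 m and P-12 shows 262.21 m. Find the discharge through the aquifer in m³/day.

Hydraulic gradient i = (262.78 − 262.21) / 767 = 0.57 / 767 = 0.0007432.
Darcy's law: Q = K · A · i = 1000 × 937.0 × 0.0007432 = 696.3 m³/day.

696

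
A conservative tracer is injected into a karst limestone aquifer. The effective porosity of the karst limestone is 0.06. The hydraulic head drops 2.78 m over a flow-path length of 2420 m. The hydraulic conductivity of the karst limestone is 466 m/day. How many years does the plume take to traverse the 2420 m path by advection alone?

0.743

Hydraulic gradient i = Δh / L = 2.78 / 2420 = 0.001149.
Darcy flux q = K · i = 466.0 × 0.001149 = 0.5353 m/day.
Seepage velocity v = q / n_e = 0.5353 / 0.06 = 8.922 m/day.
Travel time t = L / v = 2420 / 8.922 = 271.2 days = 0.7426 years.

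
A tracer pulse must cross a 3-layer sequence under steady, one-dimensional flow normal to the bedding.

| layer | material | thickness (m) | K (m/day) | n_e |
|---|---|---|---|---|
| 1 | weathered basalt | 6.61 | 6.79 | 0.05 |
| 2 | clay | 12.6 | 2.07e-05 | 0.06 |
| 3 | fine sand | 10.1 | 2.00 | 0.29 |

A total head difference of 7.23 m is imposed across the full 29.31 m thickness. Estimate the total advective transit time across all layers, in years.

With flow normal to the layers, continuity requires the same specific discharge q through every layer.
Σ(b_i/K_i) = 6.61/6.79 + 12.6/2.07e-05 + 10.1/2.00 = 6.087e+05 d.
q = Δh / Σ(b_i/K_i) = 7.23 / 6.087e+05 = 1.188e-05 m/day.
In each layer the seepage velocity is v_i = q/n_i, so the layer transit time is t_i = b_i·n_i / q:
  layer 1 (weathered basalt): t_1 = 6.61 × 0.05 / 1.188e-05 = 27825 d
  layer 2 (clay): t_2 = 12.6 × 0.06 / 1.188e-05 = 63648 d
  layer 3 (fine sand): t_3 = 10.1 × 0.29 / 1.188e-05 = 2.466e+05 d
Total t = Σ t_i = 3.381e+05 days = 925.6 years.

926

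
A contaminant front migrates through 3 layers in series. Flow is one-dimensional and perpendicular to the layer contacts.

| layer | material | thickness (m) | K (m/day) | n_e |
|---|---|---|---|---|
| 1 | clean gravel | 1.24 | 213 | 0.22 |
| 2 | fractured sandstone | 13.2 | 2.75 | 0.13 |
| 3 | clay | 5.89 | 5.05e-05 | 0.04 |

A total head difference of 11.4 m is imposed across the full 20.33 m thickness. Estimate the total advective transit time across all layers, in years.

62.3

With flow normal to the layers, continuity requires the same specific discharge q through every layer.
Σ(b_i/K_i) = 1.24/213 + 13.2/2.75 + 5.89/5.05e-05 = 1.166e+05 d.
q = Δh / Σ(b_i/K_i) = 11.4 / 1.166e+05 = 9.774e-05 m/day.
In each layer the seepage velocity is v_i = q/n_i, so the layer transit time is t_i = b_i·n_i / q:
  layer 1 (clean gravel): t_1 = 1.24 × 0.22 / 9.774e-05 = 2791 d
  layer 2 (fractured sandstone): t_2 = 13.2 × 0.13 / 9.774e-05 = 17557 d
  layer 3 (clay): t_3 = 5.89 × 0.04 / 9.774e-05 = 2411 d
Total t = Σ t_i = 22759 days = 62.31 years.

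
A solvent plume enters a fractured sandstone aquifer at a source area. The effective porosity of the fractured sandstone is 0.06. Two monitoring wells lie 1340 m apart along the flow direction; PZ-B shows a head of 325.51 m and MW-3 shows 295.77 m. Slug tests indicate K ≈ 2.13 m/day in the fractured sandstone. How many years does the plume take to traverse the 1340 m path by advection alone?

Hydraulic gradient i = (325.51 − 295.77) / 1340 = 29.74 / 1340 = 0.02219.
Darcy flux q = K · i = 2.130 × 0.02219 = 0.04727 m/day.
Seepage velocity v = q / n_e = 0.04727 / 0.06 = 0.7879 m/day.
Travel time t = L / v = 1340 / 0.7879 = 1701 days = 4.656 years.

4.66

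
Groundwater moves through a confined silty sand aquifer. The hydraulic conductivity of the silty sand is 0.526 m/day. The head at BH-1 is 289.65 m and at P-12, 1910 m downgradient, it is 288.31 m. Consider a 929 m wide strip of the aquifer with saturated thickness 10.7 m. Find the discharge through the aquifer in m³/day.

Cross-sectional area A = 929 × 10.7 = 9940 m².
Hydraulic gradient i = (289.65 − 288.31) / 1910 = 1.34 / 1910 = 0.0007016.
Darcy's law: Q = K · A · i = 0.5260 × 9940 × 0.0007016 = 3.668 m³/day.

3.67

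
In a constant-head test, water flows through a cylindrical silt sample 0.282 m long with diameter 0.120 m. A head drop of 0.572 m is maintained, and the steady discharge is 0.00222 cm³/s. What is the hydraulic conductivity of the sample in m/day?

0.00836

Cross-sectional area A = π·(d/2)² = π × (0.120/2)² = 0.01131 m².
Convert discharge: 0.00222 cm³/s = 2.220e-09 m³/s.
Darcy's law rearranged: K = Q·L / (A·Δh) = 2.220e-09 × 0.282 / (0.01131 × 0.572) = 9.677e-08 m/s = 0.008361 m/day.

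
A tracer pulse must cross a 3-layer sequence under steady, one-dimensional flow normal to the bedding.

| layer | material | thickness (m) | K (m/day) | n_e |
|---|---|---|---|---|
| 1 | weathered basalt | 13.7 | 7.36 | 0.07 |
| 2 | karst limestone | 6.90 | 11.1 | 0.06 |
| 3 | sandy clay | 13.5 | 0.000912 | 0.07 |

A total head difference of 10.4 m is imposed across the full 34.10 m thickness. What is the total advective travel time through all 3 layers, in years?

With flow normal to the layers, continuity requires the same specific discharge q through every layer.
Σ(b_i/K_i) = 13.7/7.36 + 6.90/11.1 + 13.5/0.000912 = 14805 d.
q = Δh / Σ(b_i/K_i) = 10.4 / 14805 = 0.0007025 m/day.
In each layer the seepage velocity is v_i = q/n_i, so the layer transit time is t_i = b_i·n_i / q:
  layer 1 (weathered basalt): t_1 = 13.7 × 0.07 / 0.0007025 = 1365 d
  layer 2 (karst limestone): t_2 = 6.90 × 0.06 / 0.0007025 = 589.4 d
  layer 3 (sandy clay): t_3 = 13.5 × 0.07 / 0.0007025 = 1345 d
Total t = Σ t_i = 3300 days = 9.034 years.

9.03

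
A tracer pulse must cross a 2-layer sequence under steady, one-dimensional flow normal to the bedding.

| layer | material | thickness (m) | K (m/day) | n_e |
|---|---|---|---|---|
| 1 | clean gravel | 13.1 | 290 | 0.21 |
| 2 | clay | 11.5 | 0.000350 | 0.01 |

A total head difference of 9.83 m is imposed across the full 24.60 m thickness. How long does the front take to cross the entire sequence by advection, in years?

26.2

With flow normal to the layers, continuity requires the same specific discharge q through every layer.
Σ(b_i/K_i) = 13.1/290 + 11.5/0.000350 = 32857 d.
q = Δh / Σ(b_i/K_i) = 9.83 / 32857 = 0.0002992 m/day.
In each layer the seepage velocity is v_i = q/n_i, so the layer transit time is t_i = b_i·n_i / q:
  layer 1 (clean gravel): t_1 = 13.1 × 0.21 / 0.0002992 = 9195 d
  layer 2 (clay): t_2 = 11.5 × 0.01 / 0.0002992 = 384.4 d
Total t = Σ t_i = 9580 days = 26.23 years.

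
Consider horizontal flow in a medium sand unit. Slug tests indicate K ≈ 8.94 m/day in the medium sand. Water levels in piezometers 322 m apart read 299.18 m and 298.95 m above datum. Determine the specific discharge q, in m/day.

0.00639

Hydraulic gradient i = (299.18 − 298.95) / 322 = 0.23 / 322 = 0.0007143.
Specific discharge q = K · i = 8.940 × 0.0007143 = 0.006386 m/day.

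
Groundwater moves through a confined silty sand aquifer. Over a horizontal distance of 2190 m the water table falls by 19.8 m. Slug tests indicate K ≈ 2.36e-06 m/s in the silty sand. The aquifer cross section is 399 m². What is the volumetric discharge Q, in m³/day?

Convert K: 2.36e-06 m/s × 86400 = 0.2039 m/day.
Hydraulic gradient i = Δh / L = 19.8 / 2190 = 0.009041.
Darcy's law: Q = K · A · i = 0.2039 × 399.0 × 0.009041 = 0.7356 m³/day.

0.736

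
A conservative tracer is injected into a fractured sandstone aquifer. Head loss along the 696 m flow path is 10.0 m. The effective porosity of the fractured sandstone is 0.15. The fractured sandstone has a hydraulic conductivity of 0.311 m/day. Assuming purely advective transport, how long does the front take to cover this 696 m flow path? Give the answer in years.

Hydraulic gradient i = Δh / L = 10.0 / 696 = 0.01437.
Darcy flux q = K · i = 0.3110 × 0.01437 = 0.004468 m/day.
Seepage velocity v = q / n_e = 0.004468 / 0.15 = 0.02979 m/day.
Travel time t = L / v = 696 / 0.02979 = 23364 days = 63.97 years.

64.0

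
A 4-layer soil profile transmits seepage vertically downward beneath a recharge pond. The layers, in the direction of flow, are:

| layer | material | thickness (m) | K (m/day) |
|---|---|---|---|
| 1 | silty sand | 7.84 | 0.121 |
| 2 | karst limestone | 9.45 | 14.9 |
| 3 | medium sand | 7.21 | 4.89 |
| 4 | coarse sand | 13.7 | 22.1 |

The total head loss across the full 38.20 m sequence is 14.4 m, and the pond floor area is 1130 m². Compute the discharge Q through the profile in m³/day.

Flow is perpendicular to layering, so the layers act in series and the equivalent K is the thickness-weighted harmonic mean.
Total thickness L = 7.84 + 9.45 + 7.21 + 13.7 = 38.20 m.
Σ(b_i/K_i) = 7.84/0.121 + 9.45/14.9 + 7.21/4.89 + 13.7/22.1 = 67.52 d.
K_eq = L / Σ(b_i/K_i) = 38.20 / 67.52 = 0.5657 m/day.
Q = K_eq · A · (Δh/L) = 0.5657 × 1130 × (14.4/38.20) = 241.0 m³/day.

241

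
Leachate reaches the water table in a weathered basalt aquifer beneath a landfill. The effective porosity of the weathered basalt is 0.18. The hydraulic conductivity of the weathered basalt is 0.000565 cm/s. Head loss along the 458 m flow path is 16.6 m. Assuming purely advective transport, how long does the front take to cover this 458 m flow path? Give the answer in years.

Convert K: 0.000565 cm/s × 864 = 0.4882 m/day.
Hydraulic gradient i = Δh / L = 16.6 / 458 = 0.03624.
Darcy flux q = K · i = 0.4882 × 0.03624 = 0.01769 m/day.
Seepage velocity v = q / n_e = 0.01769 / 0.18 = 0.09830 m/day.
Travel time t = L / v = 458 / 0.09830 = 4659 days = 12.76 years.

12.8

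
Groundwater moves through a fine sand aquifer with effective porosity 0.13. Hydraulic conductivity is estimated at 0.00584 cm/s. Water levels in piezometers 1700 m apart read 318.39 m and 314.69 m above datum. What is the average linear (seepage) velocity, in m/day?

Convert K: 0.00584 cm/s × 864 = 5.046 m/day.
Hydraulic gradient i = (318.39 − 314.69) / 1700 = 3.7 / 1700 = 0.002176.
Darcy flux q = K · i = 5.046 × 0.002176 = 0.01098 m/day.
Seepage velocity v = q / n_e = 0.01098 / 0.13 = 0.08448 m/day.

0.0845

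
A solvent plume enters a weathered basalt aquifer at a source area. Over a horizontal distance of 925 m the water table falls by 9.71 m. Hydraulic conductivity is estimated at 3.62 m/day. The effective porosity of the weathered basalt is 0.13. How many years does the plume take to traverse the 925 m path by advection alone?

Hydraulic gradient i = Δh / L = 9.71 / 925 = 0.01050.
Darcy flux q = K · i = 3.620 × 0.01050 = 0.03800 m/day.
Seepage velocity v = q / n_e = 0.03800 / 0.13 = 0.2923 m/day.
Travel time t = L / v = 925 / 0.2923 = 3164 days = 8.664 years.

8.66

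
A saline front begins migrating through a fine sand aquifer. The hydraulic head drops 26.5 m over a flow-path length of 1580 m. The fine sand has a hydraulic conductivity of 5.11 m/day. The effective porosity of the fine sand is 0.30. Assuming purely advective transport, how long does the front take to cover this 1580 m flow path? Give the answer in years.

15.1

Hydraulic gradient i = Δh / L = 26.5 / 1580 = 0.01677.
Darcy flux q = K · i = 5.110 × 0.01677 = 0.08571 m/day.
Seepage velocity v = q / n_e = 0.08571 / 0.30 = 0.2857 m/day.
Travel time t = L / v = 1580 / 0.2857 = 5531 days = 15.14 years.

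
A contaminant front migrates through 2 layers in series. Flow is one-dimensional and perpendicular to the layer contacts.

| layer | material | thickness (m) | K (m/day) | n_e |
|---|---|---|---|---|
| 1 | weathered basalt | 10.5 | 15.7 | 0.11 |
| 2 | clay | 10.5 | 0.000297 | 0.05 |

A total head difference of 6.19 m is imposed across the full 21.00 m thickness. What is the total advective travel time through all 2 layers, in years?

26.3

With flow normal to the layers, continuity requires the same specific discharge q through every layer.
Σ(b_i/K_i) = 10.5/15.7 + 10.5/0.000297 = 35354 d.
q = Δh / Σ(b_i/K_i) = 6.19 / 35354 = 0.0001751 m/day.
In each layer the seepage velocity is v_i = q/n_i, so the layer transit time is t_i = b_i·n_i / q:
  layer 1 (weathered basalt): t_1 = 10.5 × 0.11 / 0.0001751 = 6597 d
  layer 2 (clay): t_2 = 10.5 × 0.05 / 0.0001751 = 2999 d
Total t = Σ t_i = 9595 days = 26.27 years.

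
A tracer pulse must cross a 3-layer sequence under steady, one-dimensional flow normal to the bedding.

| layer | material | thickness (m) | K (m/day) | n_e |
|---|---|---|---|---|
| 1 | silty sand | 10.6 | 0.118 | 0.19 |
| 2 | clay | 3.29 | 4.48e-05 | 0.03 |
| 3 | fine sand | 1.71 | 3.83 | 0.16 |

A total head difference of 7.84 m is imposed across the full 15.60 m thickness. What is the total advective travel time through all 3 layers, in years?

61.3

With flow normal to the layers, continuity requires the same specific discharge q through every layer.
Σ(b_i/K_i) = 10.6/0.118 + 3.29/4.48e-05 + 1.71/3.83 = 73528 d.
q = Δh / Σ(b_i/K_i) = 7.84 / 73528 = 0.0001066 m/day.
In each layer the seepage velocity is v_i = q/n_i, so the layer transit time is t_i = b_i·n_i / q:
  layer 1 (silty sand): t_1 = 10.6 × 0.19 / 0.0001066 = 18888 d
  layer 2 (clay): t_2 = 3.29 × 0.03 / 0.0001066 = 925.7 d
  layer 3 (fine sand): t_3 = 1.71 × 0.16 / 0.0001066 = 2566 d
Total t = Σ t_i = 22380 days = 61.27 years.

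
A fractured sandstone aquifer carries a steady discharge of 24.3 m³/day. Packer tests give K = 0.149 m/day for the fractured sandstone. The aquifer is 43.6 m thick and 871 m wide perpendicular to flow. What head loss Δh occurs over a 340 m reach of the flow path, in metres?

Cross-sectional area A = 871 × 43.6 = 37976 m².
From Q = K·A·i, i = Q / (K·A) = 24.3 / (0.1490 × 37976) = 0.004295.
Head loss Δh = i · L = 0.004295 × 340 = 1.460 m.

1.46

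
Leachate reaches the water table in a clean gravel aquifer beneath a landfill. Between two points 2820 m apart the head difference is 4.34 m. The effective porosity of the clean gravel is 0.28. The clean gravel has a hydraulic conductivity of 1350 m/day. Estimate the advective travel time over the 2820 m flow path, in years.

1.04

Hydraulic gradient i = Δh / L = 4.34 / 2820 = 0.001539.
Darcy flux q = K · i = 1350 × 0.001539 = 2.078 m/day.
Seepage velocity v = q / n_e = 2.078 / 0.28 = 7.420 m/day.
Travel time t = L / v = 2820 / 7.420 = 380.0 days = 1.041 years.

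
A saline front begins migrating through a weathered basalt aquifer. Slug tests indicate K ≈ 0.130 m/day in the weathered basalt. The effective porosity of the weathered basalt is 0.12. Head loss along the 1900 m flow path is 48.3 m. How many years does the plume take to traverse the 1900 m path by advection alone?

Hydraulic gradient i = Δh / L = 48.3 / 1900 = 0.02542.
Darcy flux q = K · i = 0.1300 × 0.02542 = 0.003305 m/day.
Seepage velocity v = q / n_e = 0.003305 / 0.12 = 0.02754 m/day.
Travel time t = L / v = 1900 / 0.02754 = 68992 days = 188.9 years.

189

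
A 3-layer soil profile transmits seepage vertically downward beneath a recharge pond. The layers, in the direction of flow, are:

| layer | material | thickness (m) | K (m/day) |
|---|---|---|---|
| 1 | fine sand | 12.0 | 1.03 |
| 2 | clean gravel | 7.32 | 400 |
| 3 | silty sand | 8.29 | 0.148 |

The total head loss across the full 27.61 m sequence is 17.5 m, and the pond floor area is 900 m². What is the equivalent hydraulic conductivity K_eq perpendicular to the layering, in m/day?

Flow is perpendicular to layering, so the layers act in series and the equivalent K is the thickness-weighted harmonic mean.
Total thickness L = 12.0 + 7.32 + 8.29 = 27.61 m.
Σ(b_i/K_i) = 12.0/1.03 + 7.32/400 + 8.29/0.148 = 67.68 d.
K_eq = L / Σ(b_i/K_i) = 27.61 / 67.68 = 0.4079 m/day.

0.408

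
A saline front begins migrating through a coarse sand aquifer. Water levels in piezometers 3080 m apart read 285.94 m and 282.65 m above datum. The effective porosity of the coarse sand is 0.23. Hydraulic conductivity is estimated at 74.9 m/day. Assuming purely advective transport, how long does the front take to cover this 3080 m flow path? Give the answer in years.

Hydraulic gradient i = (285.94 − 282.65) / 3080 = 3.29 / 3080 = 0.001068.
Darcy flux q = K · i = 74.90 × 0.001068 = 0.08001 m/day.
Seepage velocity v = q / n_e = 0.08001 / 0.23 = 0.3479 m/day.
Travel time t = L / v = 3080 / 0.3479 = 8854 days = 24.24 years.

24.2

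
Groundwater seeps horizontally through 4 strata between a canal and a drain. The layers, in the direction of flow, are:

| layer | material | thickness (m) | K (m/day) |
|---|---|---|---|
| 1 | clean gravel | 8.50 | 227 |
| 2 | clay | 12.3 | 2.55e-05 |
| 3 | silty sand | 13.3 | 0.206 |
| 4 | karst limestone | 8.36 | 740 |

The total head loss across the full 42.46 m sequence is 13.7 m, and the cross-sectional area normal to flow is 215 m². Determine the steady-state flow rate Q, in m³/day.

Flow is perpendicular to layering, so the layers act in series and the equivalent K is the thickness-weighted harmonic mean.
Total thickness L = 8.50 + 12.3 + 13.3 + 8.36 = 42.46 m.
Σ(b_i/K_i) = 8.50/227 + 12.3/2.55e-05 + 13.3/0.206 + 8.36/740 = 4.824e+05 d.
K_eq = L / Σ(b_i/K_i) = 42.46 / 4.824e+05 = 8.802e-05 m/day.
Q = K_eq · A · (Δh/L) = 8.802e-05 × 215 × (13.7/42.46) = 0.006106 m³/day.

0.00611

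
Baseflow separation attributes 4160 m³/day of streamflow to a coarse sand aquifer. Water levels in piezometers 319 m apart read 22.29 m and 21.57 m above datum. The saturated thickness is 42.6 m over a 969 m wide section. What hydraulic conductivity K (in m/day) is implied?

Cross-sectional area A = 969 × 42.6 = 41279 m².
Hydraulic gradient i = (22.29 − 21.57) / 319 = 0.72 / 319 = 0.002257.
From Q = K·A·i, K = Q / (A·i) = 4160 / (41279 × 0.002257) = 44.65 m/day.

44.6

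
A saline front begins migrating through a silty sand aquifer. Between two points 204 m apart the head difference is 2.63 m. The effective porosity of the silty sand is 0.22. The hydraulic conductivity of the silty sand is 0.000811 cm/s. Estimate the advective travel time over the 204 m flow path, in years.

Convert K: 0.000811 cm/s × 864 = 0.7007 m/day.
Hydraulic gradient i = Δh / L = 2.63 / 204 = 0.01289.
Darcy flux q = K · i = 0.7007 × 0.01289 = 0.009034 m/day.
Seepage velocity v = q / n_e = 0.009034 / 0.22 = 0.04106 m/day.
Travel time t = L / v = 204 / 0.04106 = 4968 days = 13.60 years.

13.6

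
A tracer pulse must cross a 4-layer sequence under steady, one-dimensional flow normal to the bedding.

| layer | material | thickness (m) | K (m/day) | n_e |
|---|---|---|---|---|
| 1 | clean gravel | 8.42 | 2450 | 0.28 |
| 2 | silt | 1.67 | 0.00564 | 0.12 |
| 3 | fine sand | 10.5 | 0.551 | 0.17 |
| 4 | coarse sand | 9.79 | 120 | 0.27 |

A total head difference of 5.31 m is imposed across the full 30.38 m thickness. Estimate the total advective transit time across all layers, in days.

415

With flow normal to the layers, continuity requires the same specific discharge q through every layer.
Σ(b_i/K_i) = 8.42/2450 + 1.67/0.00564 + 10.5/0.551 + 9.79/120 = 315.2 d.
q = Δh / Σ(b_i/K_i) = 5.31 / 315.2 = 0.01684 m/day.
In each layer the seepage velocity is v_i = q/n_i, so the layer transit time is t_i = b_i·n_i / q:
  layer 1 (clean gravel): t_1 = 8.42 × 0.28 / 0.01684 = 140.0 d
  layer 2 (silt): t_2 = 1.67 × 0.12 / 0.01684 = 11.90 d
  layer 3 (fine sand): t_3 = 10.5 × 0.17 / 0.01684 = 106.0 d
  layer 4 (coarse sand): t_4 = 9.79 × 0.27 / 0.01684 = 156.9 d
Total t = Σ t_i = 414.8 days.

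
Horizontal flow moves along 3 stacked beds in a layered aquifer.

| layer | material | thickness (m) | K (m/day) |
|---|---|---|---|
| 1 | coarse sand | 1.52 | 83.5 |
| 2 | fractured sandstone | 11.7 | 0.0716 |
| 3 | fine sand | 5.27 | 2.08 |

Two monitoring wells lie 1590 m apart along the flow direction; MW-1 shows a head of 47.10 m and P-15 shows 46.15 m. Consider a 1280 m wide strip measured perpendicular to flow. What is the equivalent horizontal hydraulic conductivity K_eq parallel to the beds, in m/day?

7.50

Flow is parallel to layering, so each bed carries its own Darcy discharge and the transmissivities add.
Σ(K_i·b_i) = 83.5×1.52 + 0.0716×11.7 + 2.08×5.27 = 138.7 m²/day.
Total thickness b = 18.49 m, so K_eq = Σ(K_i·b_i)/b = 7.502 m/day.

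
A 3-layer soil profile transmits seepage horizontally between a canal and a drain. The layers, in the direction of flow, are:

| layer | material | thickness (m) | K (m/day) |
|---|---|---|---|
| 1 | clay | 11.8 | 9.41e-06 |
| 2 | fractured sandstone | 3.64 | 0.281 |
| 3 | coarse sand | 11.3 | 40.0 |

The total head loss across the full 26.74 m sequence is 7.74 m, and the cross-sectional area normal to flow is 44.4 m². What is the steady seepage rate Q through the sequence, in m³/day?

0.000274

Flow is perpendicular to layering, so the layers act in series and the equivalent K is the thickness-weighted harmonic mean.
Total thickness L = 11.8 + 3.64 + 11.3 = 26.74 m.
Σ(b_i/K_i) = 11.8/9.41e-06 + 3.64/0.281 + 11.3/40.0 = 1.254e+06 d.
K_eq = L / Σ(b_i/K_i) = 26.74 / 1.254e+06 = 2.132e-05 m/day.
Q = K_eq · A · (Δh/L) = 2.132e-05 × 44.4 × (7.74/26.74) = 0.0002740 m³/day.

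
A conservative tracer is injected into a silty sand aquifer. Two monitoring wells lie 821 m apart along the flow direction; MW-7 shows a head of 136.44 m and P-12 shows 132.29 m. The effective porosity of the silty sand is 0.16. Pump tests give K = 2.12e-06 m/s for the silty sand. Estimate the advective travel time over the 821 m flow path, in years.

Convert K: 2.12e-06 m/s × 86400 = 0.1832 m/day.
Hydraulic gradient i = (136.44 − 132.29) / 821 = 4.15 / 821 = 0.005055.
Darcy flux q = K · i = 0.1832 × 0.005055 = 0.0009259 m/day.
Seepage velocity v = q / n_e = 0.0009259 / 0.16 = 0.005787 m/day.
Travel time t = L / v = 821 / 0.005787 = 1.419e+05 days = 388.4 years.

388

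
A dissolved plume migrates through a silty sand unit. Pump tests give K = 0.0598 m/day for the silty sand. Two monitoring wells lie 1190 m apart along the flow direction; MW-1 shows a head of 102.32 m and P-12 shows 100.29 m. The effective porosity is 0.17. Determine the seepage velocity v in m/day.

0.000600

Hydraulic gradient i = (102.32 − 100.29) / 1190 = 2.03 / 1190 = 0.001706.
Darcy flux q = K · i = 0.05980 × 0.001706 = 0.0001020 m/day.
Seepage velocity v = q / n_e = 0.0001020 / 0.17 = 0.0006001 m/day.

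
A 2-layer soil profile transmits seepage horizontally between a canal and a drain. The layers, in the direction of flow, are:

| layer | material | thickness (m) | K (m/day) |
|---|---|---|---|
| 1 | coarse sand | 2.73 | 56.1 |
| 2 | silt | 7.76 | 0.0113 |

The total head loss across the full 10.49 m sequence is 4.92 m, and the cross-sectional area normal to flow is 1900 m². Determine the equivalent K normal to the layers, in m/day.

0.0153

Flow is perpendicular to layering, so the layers act in series and the equivalent K is the thickness-weighted harmonic mean.
Total thickness L = 2.73 + 7.76 = 10.49 m.
Σ(b_i/K_i) = 2.73/56.1 + 7.76/0.0113 = 686.8 d.
K_eq = L / Σ(b_i/K_i) = 10.49 / 686.8 = 0.01527 m/day.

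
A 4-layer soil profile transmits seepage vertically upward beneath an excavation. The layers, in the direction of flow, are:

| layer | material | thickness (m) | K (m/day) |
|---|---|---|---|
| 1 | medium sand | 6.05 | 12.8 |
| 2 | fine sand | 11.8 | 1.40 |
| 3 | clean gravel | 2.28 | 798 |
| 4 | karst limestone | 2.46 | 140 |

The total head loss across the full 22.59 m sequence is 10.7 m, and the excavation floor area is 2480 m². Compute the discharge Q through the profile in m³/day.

2970

Flow is perpendicular to layering, so the layers act in series and the equivalent K is the thickness-weighted harmonic mean.
Total thickness L = 6.05 + 11.8 + 2.28 + 2.46 = 22.59 m.
Σ(b_i/K_i) = 6.05/12.8 + 11.8/1.40 + 2.28/798 + 2.46/140 = 8.922 d.
K_eq = L / Σ(b_i/K_i) = 22.59 / 8.922 = 2.532 m/day.
Q = K_eq · A · (Δh/L) = 2.532 × 2480 × (10.7/22.59) = 2974 m³/day.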